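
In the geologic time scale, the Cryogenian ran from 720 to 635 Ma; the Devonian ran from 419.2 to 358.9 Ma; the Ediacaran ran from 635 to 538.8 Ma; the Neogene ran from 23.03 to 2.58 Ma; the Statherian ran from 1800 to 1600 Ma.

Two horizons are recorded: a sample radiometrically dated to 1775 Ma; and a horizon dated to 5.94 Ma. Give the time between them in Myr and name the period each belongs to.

1769.06 million years apart; the first in the Statherian, the second in the Neogene

Elapsed time: 1775 − 5.94 = 1769.06 Myr.
1775 Ma lies within 1800–1600 Ma: Statherian.
5.94 Ma lies within 23.03–2.58 Ma: Neogene.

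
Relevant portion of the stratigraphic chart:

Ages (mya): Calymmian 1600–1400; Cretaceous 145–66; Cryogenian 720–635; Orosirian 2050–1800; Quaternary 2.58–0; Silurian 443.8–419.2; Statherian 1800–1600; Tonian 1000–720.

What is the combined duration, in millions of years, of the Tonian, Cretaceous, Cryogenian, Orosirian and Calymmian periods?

894 million years

Duration is start − end for each: (1000 − 720) + (145 − 66) + (720 − 635) + (2050 − 1800) + (1600 − 1400).
That is 280 + 79 + 85 + 250 + 200, which totals 894 million years.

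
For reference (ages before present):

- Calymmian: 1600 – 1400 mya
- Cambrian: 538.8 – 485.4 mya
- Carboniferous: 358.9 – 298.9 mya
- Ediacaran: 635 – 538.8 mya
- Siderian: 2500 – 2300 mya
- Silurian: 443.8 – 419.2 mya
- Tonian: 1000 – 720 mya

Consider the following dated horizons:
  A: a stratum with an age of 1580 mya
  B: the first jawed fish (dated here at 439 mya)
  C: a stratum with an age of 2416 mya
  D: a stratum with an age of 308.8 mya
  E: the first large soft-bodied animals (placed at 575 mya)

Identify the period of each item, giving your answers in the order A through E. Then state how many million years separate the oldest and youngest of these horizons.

A — Calymmian; B — Silurian; C — Siderian; D — Carboniferous; E — Ediacaran; span 2107.2 million years

Match each age against the start–end ranges in the excerpt: A = 1580 Ma → Calymmian (1600–1400); B = 439 Ma → Silurian (443.8–419.2); C = 2416 Ma → Siderian (2500–2300); D = 308.8 Ma → Carboniferous (358.9–298.9); E = 575 Ma → Ediacaran (635–538.8).
The largest age is 2416 Ma and the smallest is 308.8 Ma; their difference is 2107.2 Myr.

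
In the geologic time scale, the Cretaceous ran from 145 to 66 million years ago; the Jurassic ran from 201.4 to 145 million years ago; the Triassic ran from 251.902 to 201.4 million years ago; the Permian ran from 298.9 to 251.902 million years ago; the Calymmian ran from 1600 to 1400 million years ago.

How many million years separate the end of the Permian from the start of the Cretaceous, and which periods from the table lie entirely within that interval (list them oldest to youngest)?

End of Permian = 251.902 Ma; start of Cretaceous = 145 Ma.
Gap = 251.902 − 145 = 106.902 Myr.
Periods wholly inside 251.902–145 Ma: Triassic (251.902–201.4), Jurassic (201.4–145).

106.902 million years; Triassic, Jurassic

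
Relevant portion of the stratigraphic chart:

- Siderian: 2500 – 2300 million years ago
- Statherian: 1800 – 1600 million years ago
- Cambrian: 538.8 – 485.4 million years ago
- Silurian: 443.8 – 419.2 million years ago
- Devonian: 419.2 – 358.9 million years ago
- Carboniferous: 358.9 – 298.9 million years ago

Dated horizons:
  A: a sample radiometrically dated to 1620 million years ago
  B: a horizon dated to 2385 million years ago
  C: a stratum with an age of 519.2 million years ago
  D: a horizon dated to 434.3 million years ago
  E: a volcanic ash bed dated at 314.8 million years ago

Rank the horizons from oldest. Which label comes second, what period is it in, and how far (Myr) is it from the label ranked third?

Larger Ma means older, so oldest first: B 2385 > A 1620 > C 519.2 > D 434.3 > E 314.8.
Counting 2 along gives A (1620 Ma); the excerpt puts that inside the Statherian, 1800–1600 Ma.
Next in line is C (519.2 Ma), and 1620 − 519.2 = 1100.8 Myr.

A, in the Statherian; 1100.8 million years to C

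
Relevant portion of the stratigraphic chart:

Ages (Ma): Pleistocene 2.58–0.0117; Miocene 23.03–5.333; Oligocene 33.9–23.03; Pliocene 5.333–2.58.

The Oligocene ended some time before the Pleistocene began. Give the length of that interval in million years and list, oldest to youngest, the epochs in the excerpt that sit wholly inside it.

20.45 million years; Miocene, Pliocene

End of Oligocene = 23.03 Ma; start of Pleistocene = 2.58 Ma.
Gap = 23.03 − 2.58 = 20.45 Myr.
Epochs wholly inside 23.03–2.58 Ma: Miocene (23.03–5.333), Pliocene (5.333–2.58).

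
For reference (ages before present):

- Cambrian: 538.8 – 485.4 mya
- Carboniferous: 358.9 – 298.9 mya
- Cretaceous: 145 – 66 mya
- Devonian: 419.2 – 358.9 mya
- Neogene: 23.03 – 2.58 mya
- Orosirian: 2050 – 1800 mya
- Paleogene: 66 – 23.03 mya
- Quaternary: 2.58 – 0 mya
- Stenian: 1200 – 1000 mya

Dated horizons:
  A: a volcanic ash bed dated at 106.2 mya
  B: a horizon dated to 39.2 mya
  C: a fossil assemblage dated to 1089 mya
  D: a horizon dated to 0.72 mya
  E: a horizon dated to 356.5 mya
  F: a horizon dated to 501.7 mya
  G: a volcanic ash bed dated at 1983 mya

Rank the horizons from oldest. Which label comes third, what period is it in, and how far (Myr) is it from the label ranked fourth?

Sorted oldest-first by Ma: G (1983), C (1089), F (501.7), E (356.5), A (106.2), B (39.2), D (0.72).
The third oldest is F at 501.7 Ma, which lies in 538.8–485.4 Ma: the Cambrian.
The fourth oldest is E at 356.5 Ma; separation = |501.7 − 356.5| = 145.2 Myr.

F, in the Cambrian; 145.2 million years to E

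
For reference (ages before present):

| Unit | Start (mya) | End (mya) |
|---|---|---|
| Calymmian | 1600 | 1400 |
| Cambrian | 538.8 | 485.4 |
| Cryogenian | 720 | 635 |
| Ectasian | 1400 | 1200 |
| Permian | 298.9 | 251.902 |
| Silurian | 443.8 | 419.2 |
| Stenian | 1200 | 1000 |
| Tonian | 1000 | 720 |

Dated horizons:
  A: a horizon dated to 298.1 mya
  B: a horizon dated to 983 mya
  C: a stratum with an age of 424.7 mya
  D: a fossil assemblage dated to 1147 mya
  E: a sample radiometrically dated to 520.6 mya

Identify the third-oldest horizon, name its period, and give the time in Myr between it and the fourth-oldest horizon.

E, in the Cambrian; 95.9 million years to C

Sorted oldest-first by Ma: D (1147), B (983), E (520.6), C (424.7), A (298.1).
The third oldest is E at 520.6 Ma, which lies in 538.8–485.4 Ma: the Cambrian.
The fourth oldest is C at 424.7 Ma; separation = |520.6 − 424.7| = 95.9 Myr.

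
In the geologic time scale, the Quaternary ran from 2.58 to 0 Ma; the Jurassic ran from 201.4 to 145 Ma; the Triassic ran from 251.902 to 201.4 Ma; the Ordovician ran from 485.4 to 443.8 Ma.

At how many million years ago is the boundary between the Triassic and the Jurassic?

201.4 Ma

The Triassic ends and the Jurassic begins at 201.4 Ma.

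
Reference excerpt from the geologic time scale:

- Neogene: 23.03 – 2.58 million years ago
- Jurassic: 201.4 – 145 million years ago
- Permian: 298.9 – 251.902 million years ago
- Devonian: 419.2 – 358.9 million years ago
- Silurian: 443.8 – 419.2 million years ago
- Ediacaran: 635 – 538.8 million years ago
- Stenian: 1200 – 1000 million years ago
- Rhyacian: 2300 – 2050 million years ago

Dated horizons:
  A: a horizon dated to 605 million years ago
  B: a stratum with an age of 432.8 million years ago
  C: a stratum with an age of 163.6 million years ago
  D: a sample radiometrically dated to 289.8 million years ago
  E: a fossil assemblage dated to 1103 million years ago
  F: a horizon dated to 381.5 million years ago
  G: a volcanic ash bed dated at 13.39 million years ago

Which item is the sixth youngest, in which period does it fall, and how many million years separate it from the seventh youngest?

A, in the Ediacaran; 498 million years to E

Smaller Ma means younger, so youngest first: G 13.39 < C 163.6 < D 289.8 < F 381.5 < B 432.8 < A 605 < E 1103.
Counting 6 along gives A (605 Ma); the excerpt puts that inside the Ediacaran, 635–538.8 Ma.
Next in line is E (1103 Ma), and 1103 − 605 = 498 Myr.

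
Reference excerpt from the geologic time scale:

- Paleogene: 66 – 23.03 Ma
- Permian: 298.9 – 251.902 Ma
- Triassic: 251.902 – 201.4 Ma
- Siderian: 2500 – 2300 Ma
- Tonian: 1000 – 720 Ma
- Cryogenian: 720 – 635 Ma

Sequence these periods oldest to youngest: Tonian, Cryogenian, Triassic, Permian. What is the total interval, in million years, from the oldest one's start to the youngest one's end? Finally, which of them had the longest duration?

Tonian → Cryogenian → Permian → Triassic; total span 798.6 Myr; longest is Tonian

From the excerpt: Tonian 1000–720; Cryogenian 720–635; Triassic 251.902–201.4; Permian 298.9–251.902 (Ma).
Larger Ma is earlier, so the oldest is Tonian and the youngest is Triassic; oldest to youngest: Tonian, Cryogenian, Permian, Triassic.
Oldest start 1000 minus youngest end 201.4 gives 798.6 Myr overall.
Individual lengths (start − end): Cryogenian 85; Triassic 50.502; Tonian 280; Permian 46.998. The largest is Tonian at 280 Myr.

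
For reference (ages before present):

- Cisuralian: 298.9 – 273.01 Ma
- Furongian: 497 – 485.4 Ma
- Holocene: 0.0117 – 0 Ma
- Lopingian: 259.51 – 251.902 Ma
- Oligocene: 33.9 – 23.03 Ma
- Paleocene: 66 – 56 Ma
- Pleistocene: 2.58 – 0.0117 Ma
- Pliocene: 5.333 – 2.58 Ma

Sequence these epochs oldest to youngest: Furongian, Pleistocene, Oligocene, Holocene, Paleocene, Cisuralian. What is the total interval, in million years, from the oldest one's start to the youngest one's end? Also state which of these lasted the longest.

From the excerpt: Furongian 497–485.4; Pleistocene 2.58–0.0117; Oligocene 33.9–23.03; Holocene 0.0117–0; Paleocene 66–56; Cisuralian 298.9–273.01 (Ma).
Larger Ma is earlier, so the oldest is Furongian and the youngest is Holocene; oldest to youngest: Furongian, Cisuralian, Paleocene, Oligocene, Pleistocene, Holocene.
Oldest start 497 minus youngest end 0 gives 497 Myr overall.
Individual lengths (start − end): Cisuralian 25.89; Holocene 0.0117; Oligocene 10.87; Paleocene 10; Pleistocene 2.5683; Furongian 11.6. The largest is Cisuralian at 25.89 Myr.

Furongian, Cisuralian, Paleocene, Oligocene, Pleistocene, Holocene; total span 497 Myr; longest is Cisuralian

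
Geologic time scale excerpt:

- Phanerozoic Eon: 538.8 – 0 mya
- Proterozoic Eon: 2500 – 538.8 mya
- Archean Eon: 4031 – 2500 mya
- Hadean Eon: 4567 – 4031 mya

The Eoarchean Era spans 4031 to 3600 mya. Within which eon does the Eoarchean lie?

Archean

The Eoarchean (4031–3600 Ma) lies entirely within 4031–2500 Ma, the Archean Eon.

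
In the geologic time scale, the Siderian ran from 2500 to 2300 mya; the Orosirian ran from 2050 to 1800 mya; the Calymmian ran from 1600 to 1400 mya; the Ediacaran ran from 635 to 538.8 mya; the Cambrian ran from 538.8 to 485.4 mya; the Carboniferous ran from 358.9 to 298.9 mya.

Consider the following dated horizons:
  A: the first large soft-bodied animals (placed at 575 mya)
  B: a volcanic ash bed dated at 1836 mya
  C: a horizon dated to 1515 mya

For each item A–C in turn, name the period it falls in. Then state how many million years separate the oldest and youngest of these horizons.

A: 575 Ma lies in 635–538.8 Ma, so Ediacaran.
B: 1836 Ma lies in 2050–1800 Ma, so Orosirian.
C: 1515 Ma lies in 1600–1400 Ma, so Calymmian.
Oldest = 1836 Ma, youngest = 575 Ma → span 1261 Myr.

A — Ediacaran; B — Orosirian; C — Calymmian; span 1261 million years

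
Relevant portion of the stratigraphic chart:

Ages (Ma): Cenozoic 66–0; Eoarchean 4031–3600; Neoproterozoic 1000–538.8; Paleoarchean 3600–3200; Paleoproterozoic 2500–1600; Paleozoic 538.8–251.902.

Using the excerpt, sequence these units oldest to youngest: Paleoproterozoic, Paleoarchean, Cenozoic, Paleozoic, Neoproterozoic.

The oldest of these is Paleoarchean (starts 3600 Ma) and the youngest is Cenozoic (ends 0 Ma).
In between, by decreasing start age: Paleoproterozoic (2500), Neoproterozoic (1000), Paleozoic (538.8).

Paleoarchean, Paleoproterozoic, Neoproterozoic, Paleozoic, Cenozoic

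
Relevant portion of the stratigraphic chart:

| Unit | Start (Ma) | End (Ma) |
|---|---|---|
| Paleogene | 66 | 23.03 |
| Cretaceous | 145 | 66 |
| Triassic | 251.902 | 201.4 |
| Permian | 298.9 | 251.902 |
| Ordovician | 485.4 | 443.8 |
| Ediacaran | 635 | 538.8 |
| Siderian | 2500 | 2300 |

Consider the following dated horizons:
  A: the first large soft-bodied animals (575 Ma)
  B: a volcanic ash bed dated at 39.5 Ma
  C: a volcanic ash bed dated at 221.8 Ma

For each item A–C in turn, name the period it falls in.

Match each age against the start–end ranges in the excerpt: A = 575 Ma → Ediacaran (635–538.8); B = 39.5 Ma → Paleogene (66–23.03); C = 221.8 Ma → Triassic (251.902–201.4).

A — Ediacaran; B — Paleogene; C — Triassic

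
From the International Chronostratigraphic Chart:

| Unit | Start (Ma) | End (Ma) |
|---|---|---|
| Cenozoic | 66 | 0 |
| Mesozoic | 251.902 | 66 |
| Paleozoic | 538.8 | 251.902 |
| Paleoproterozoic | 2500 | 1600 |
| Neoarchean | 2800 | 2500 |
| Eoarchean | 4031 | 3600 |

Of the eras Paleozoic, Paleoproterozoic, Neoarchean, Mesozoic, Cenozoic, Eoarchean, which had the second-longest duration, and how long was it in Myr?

Eoarchean, 431 million years

Durations: Paleozoic 286.898; Paleoproterozoic 900; Neoarchean 300; Mesozoic 185.902; Cenozoic 66; Eoarchean 431 Myr.
Sorted longest-first: Paleoproterozoic (900), Eoarchean (431), Neoarchean (300), Paleozoic (286.898), Mesozoic (185.902), Cenozoic (66).
The second longest is Eoarchean at 431 Myr.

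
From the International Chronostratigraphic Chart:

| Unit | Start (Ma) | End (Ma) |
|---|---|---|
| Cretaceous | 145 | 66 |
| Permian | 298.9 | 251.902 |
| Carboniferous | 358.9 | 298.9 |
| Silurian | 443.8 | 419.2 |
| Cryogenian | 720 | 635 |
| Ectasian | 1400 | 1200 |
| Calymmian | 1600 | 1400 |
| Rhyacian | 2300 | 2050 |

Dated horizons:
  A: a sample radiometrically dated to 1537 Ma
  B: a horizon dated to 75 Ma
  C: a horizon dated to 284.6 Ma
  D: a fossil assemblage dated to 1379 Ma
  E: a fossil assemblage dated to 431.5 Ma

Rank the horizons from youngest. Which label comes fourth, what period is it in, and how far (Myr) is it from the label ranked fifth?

D, in the Ectasian; 158 million years to A

Sorted youngest-first by Ma: B (75), C (284.6), E (431.5), D (1379), A (1537).
The fourth youngest is D at 1379 Ma, which lies in 1400–1200 Ma: the Ectasian.
The fifth youngest is A at 1537 Ma; separation = |1379 − 1537| = 158 Myr.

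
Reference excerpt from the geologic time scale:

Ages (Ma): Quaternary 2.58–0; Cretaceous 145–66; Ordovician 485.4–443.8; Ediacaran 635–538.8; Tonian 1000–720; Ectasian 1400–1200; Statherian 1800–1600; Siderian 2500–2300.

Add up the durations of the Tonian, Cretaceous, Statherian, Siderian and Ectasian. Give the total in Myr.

959 million years

Duration is start − end for each: (1000 − 720) + (145 − 66) + (1800 − 1600) + (2500 − 2300) + (1400 − 1200).
That is 280 + 79 + 200 + 200 + 200, which totals 959 million years.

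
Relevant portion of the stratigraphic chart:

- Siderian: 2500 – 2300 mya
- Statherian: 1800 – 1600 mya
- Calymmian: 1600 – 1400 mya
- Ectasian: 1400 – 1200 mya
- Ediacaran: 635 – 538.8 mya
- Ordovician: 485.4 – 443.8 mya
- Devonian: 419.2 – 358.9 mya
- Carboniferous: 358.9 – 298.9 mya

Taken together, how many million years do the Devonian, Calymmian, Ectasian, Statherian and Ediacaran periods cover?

Each duration: Devonian = 60.3; Calymmian = 200; Ectasian = 200; Statherian = 200; Ediacaran = 96.2.
Sum: 60.3 + 200 + 200 + 200 + 96.2 = 756.5 Myr.

756.5 million years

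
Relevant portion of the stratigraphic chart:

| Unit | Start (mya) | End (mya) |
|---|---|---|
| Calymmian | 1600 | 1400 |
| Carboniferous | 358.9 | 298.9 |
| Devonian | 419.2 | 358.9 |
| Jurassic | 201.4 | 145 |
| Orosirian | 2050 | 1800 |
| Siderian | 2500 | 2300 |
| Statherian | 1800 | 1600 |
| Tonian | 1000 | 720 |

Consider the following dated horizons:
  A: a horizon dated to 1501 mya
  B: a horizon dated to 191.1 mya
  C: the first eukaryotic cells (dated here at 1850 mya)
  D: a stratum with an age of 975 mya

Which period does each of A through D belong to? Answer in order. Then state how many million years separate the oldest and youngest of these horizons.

Match each age against the start–end ranges in the excerpt: A = 1501 Ma → Calymmian (1600–1400); B = 191.1 Ma → Jurassic (201.4–145); C = 1850 Ma → Orosirian (2050–1800); D = 975 Ma → Tonian (1000–720).
The largest age is 1850 Ma and the smallest is 191.1 Ma; their difference is 1658.9 Myr.

A — Calymmian; B — Jurassic; C — Orosirian; D — Tonian; span 1658.9 million years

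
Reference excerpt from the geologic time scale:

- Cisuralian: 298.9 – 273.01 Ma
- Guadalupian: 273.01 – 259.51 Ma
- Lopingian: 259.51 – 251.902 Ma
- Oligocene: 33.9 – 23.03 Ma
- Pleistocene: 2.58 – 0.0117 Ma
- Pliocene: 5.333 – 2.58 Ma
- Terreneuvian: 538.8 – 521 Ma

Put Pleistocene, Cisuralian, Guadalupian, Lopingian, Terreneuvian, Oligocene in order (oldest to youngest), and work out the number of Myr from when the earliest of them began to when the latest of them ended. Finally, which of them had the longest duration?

Terreneuvian, Cisuralian, Guadalupian, Lopingian, Oligocene, Pleistocene; total span 538.7883 Myr; longest is Cisuralian

Start ages (Ma): Terreneuvian 538.8, Cisuralian 298.9, Guadalupian 273.01, Lopingian 259.51, Oligocene 33.9, Pleistocene 2.58.
Ordered oldest to youngest: Terreneuvian, Cisuralian, Guadalupian, Lopingian, Oligocene, Pleistocene.
Span = 538.8 − 0.0117 = 538.7883 Myr.
Durations: Guadalupian 13.5, Oligocene 10.87, Cisuralian 25.89, Lopingian 7.608, Pleistocene 2.5683, Terreneuvian 17.8 → longest is Cisuralian (25.89 Myr).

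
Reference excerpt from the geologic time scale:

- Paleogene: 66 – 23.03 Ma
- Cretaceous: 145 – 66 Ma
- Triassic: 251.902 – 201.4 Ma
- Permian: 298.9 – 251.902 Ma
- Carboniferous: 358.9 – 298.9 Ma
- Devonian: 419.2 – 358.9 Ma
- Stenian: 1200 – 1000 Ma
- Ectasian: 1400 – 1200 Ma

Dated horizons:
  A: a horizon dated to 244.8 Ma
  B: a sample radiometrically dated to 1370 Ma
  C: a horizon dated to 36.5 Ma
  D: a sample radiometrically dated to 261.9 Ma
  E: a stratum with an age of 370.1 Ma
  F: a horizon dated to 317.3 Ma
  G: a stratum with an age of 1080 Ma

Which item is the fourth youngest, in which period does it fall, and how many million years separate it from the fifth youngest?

Smaller Ma means younger, so youngest first: C 36.5 < A 244.8 < D 261.9 < F 317.3 < E 370.1 < G 1080 < B 1370.
Counting 4 along gives F (317.3 Ma); the excerpt puts that inside the Carboniferous, 358.9–298.9 Ma.
Next in line is E (370.1 Ma), and 370.1 − 317.3 = 52.8 Myr.

F, in the Carboniferous; 52.8 million years to E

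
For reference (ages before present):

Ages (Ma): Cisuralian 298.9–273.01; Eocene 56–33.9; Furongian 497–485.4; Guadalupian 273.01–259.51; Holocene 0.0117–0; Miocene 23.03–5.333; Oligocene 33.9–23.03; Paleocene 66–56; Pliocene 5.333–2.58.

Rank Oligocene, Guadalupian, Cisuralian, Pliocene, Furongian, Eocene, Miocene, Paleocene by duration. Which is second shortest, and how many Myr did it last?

Durations: Oligocene 10.87; Guadalupian 13.5; Cisuralian 25.89; Pliocene 2.753; Furongian 11.6; Eocene 22.1; Miocene 17.697; Paleocene 10 Myr.
Sorted shortest-first: Pliocene (2.753), Paleocene (10), Oligocene (10.87), Furongian (11.6), Guadalupian (13.5), Miocene (17.697), Eocene (22.1), Cisuralian (25.89).
The second shortest is Paleocene at 10 Myr.

Paleocene, 10 million years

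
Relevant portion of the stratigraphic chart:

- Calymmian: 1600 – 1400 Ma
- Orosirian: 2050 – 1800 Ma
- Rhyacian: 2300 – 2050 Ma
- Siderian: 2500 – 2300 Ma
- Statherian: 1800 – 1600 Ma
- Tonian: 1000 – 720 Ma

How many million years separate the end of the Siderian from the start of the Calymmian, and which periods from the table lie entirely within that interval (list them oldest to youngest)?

End of Siderian = 2300 Ma; start of Calymmian = 1600 Ma.
Gap = 2300 − 1600 = 700 Myr.
Periods wholly inside 2300–1600 Ma: Rhyacian (2300–2050), Orosirian (2050–1800), Statherian (1800–1600).

700 million years; Rhyacian, Orosirian, Statherian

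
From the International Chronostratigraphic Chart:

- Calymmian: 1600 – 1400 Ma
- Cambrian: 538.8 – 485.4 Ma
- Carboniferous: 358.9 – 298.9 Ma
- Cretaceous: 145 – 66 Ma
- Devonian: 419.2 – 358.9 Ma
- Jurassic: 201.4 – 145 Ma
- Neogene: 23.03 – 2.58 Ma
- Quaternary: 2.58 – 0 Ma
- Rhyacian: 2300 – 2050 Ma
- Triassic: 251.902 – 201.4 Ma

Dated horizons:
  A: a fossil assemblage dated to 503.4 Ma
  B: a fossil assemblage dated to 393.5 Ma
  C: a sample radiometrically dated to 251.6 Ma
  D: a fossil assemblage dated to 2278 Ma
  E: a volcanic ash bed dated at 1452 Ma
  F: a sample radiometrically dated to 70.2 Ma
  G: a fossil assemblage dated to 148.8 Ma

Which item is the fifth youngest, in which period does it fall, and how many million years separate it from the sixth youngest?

Sorted youngest-first by Ma: F (70.2), G (148.8), C (251.6), B (393.5), A (503.4), E (1452), D (2278).
The fifth youngest is A at 503.4 Ma, which lies in 538.8–485.4 Ma: the Cambrian.
The sixth youngest is E at 1452 Ma; separation = |503.4 − 1452| = 948.6 Myr.

A, in the Cambrian; 948.6 million years to E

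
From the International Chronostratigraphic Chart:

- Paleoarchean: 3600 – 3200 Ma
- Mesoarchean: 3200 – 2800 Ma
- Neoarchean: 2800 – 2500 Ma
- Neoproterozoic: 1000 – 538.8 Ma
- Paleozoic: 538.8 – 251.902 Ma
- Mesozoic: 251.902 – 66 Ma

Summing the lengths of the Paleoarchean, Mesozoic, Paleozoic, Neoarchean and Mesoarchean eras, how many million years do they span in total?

1572.8 million years

Duration is start − end for each: (3600 − 3200) + (251.902 − 66) + (538.8 − 251.902) + (2800 − 2500) + (3200 − 2800).
That is 400 + 185.902 + 286.898 + 300 + 400, which totals 1572.8 million years.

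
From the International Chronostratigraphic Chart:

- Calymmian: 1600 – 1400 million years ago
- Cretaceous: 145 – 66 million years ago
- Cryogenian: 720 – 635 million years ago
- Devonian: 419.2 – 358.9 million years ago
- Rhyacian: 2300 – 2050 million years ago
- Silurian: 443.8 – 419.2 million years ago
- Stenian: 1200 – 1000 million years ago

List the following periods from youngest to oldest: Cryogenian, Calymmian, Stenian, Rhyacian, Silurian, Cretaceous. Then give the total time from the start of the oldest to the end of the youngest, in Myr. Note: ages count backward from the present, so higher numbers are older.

Cretaceous → Silurian → Cryogenian → Stenian → Calymmian → Rhyacian; total span 2234 Myr

Start ages (Ma): Rhyacian 2300, Calymmian 1600, Stenian 1200, Cryogenian 720, Silurian 443.8, Cretaceous 145.
Ordered youngest to oldest: Cretaceous, Silurian, Cryogenian, Stenian, Calymmian, Rhyacian.
Span = 2300 − 66 = 2234 Myr.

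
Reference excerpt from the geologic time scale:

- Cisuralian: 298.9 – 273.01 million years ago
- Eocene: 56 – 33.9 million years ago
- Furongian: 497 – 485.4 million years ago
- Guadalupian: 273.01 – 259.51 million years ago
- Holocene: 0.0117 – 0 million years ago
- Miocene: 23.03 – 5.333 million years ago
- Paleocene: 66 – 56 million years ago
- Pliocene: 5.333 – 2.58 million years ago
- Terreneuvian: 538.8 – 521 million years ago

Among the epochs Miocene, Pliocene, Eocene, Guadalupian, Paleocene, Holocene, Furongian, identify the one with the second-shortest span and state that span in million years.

Start − end for each: Miocene 23.03 − 5.333 = 17.697; Pliocene 5.333 − 2.58 = 2.753; Eocene 56 − 33.9 = 22.1; Guadalupian 273.01 − 259.51 = 13.5; Paleocene 66 − 56 = 10; Holocene 0.0117 − 0 = 0.0117; Furongian 497 − 485.4 = 11.6.
Ranking these from shortest: Holocene < Pliocene < Paleocene < Furongian < Guadalupian < Miocene < Eocene.
Position 2 in that ranking is Pliocene, which lasted 2.753 Myr.

Pliocene, 2.753 million years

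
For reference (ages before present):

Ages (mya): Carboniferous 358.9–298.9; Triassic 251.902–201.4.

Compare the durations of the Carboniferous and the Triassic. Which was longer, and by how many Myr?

Carboniferous, by 9.498 million years

Carboniferous: 358.9 − 298.9 = 60 Myr.
Triassic: 251.902 − 201.4 = 50.502 Myr.
Difference: 60 − 50.502 = 9.498 Myr, so the Carboniferous was longer.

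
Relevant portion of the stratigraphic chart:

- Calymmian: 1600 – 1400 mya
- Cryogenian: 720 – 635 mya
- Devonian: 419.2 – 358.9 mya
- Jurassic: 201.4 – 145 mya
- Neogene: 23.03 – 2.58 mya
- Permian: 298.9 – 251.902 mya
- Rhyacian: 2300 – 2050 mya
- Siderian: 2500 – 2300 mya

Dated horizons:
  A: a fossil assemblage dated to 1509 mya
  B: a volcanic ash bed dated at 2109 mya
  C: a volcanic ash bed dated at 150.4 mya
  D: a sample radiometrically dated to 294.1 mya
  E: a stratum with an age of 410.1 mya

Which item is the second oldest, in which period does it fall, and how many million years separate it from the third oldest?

Sorted oldest-first by Ma: B (2109), A (1509), E (410.1), D (294.1), C (150.4).
The second oldest is A at 1509 Ma, which lies in 1600–1400 Ma: the Calymmian.
The third oldest is E at 410.1 Ma; separation = |1509 − 410.1| = 1098.9 Myr.

A, in the Calymmian; 1098.9 million years to E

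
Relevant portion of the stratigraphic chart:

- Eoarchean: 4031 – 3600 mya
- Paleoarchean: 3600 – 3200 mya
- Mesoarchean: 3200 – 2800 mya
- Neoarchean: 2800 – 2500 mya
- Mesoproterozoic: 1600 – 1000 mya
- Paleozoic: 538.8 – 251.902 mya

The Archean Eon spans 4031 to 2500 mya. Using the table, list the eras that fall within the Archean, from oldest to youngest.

Eoarchean, Paleoarchean, Mesoarchean, Neoarchean

Eras with both bounds inside 4031–2500 Ma: Eoarchean (4031–3600), Paleoarchean (3600–3200), Mesoarchean (3200–2800), Neoarchean (2800–2500).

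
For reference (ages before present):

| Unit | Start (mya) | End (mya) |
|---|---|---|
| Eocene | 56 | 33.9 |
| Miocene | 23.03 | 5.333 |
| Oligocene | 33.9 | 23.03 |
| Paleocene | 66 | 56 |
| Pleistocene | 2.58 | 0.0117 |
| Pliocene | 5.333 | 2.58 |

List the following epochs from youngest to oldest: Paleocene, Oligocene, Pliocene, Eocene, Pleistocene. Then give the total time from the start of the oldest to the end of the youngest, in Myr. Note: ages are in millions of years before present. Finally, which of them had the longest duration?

From the excerpt: Paleocene 66–56; Oligocene 33.9–23.03; Pliocene 5.333–2.58; Eocene 56–33.9; Pleistocene 2.58–0.0117 (Ma).
Larger Ma is earlier, so the oldest is Paleocene and the youngest is Pleistocene; youngest to oldest: Pleistocene, Pliocene, Oligocene, Eocene, Paleocene.
Oldest start 66 minus youngest end 0.0117 gives 65.9883 Myr overall.
Individual lengths (start − end): Eocene 22.1; Pleistocene 2.5683; Paleocene 10; Oligocene 10.87; Pliocene 2.753. The largest is Eocene at 22.1 Myr.

Pleistocene, Pliocene, Oligocene, Eocene, Paleocene; total span 65.9883 Myr; longest is Eocene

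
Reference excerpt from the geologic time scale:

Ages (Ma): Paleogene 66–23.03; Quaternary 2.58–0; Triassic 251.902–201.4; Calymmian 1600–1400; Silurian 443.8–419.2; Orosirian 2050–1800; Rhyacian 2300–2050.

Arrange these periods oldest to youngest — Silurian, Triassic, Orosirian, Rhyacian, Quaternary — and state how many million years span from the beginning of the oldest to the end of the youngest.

Rhyacian → Orosirian → Silurian → Triassic → Quaternary; total span 2300 Myr

From the excerpt: Silurian 443.8–419.2; Triassic 251.902–201.4; Orosirian 2050–1800; Rhyacian 2300–2050; Quaternary 2.58–0 (Ma).
Larger Ma is earlier, so the oldest is Rhyacian and the youngest is Quaternary; oldest to youngest: Rhyacian, Orosirian, Silurian, Triassic, Quaternary.
Oldest start 2300 minus youngest end 0 gives 2300 Myr overall.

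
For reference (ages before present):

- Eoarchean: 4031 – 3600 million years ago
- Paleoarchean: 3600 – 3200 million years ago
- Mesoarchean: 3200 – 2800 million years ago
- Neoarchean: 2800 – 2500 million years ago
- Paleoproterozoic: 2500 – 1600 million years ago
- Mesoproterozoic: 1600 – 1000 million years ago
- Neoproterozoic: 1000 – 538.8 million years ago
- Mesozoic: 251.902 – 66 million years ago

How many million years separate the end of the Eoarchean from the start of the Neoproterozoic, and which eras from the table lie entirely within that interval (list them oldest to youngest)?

End of Eoarchean = 3600 Ma; start of Neoproterozoic = 1000 Ma.
Gap = 3600 − 1000 = 2600 Myr.
Eras wholly inside 3600–1000 Ma: Paleoarchean (3600–3200), Mesoarchean (3200–2800), Neoarchean (2800–2500), Paleoproterozoic (2500–1600), Mesoproterozoic (1600–1000).

2600 million years; Paleoarchean, Mesoarchean, Neoarchean, Paleoproterozoic, Mesoproterozoic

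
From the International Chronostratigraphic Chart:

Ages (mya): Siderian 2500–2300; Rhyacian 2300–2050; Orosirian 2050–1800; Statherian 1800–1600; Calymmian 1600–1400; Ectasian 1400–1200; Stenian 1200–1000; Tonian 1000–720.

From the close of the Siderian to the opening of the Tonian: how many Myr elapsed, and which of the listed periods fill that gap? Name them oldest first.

The Siderian closes at 2300 Ma and the Tonian opens at 1000 Ma, so the interval is 2300 − 1000 = 1300 Myr.
A period fits inside if it starts at or after 2300 Ma and ends at or before 1000 Ma; oldest first that gives Rhyacian, Orosirian, Statherian, Calymmian, Ectasian, Stenian.

1300 million years; Rhyacian, Orosirian, Statherian, Calymmian, Ectasian, Stenian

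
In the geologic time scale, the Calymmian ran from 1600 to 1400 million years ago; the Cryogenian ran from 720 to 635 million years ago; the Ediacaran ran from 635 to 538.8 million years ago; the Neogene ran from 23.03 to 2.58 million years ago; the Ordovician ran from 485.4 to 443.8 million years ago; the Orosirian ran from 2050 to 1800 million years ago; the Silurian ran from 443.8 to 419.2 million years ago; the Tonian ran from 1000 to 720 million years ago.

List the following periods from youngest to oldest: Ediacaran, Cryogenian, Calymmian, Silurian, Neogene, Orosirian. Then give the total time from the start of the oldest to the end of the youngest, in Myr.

From the excerpt: Ediacaran 635–538.8; Cryogenian 720–635; Calymmian 1600–1400; Silurian 443.8–419.2; Neogene 23.03–2.58; Orosirian 2050–1800 (Ma).
Larger Ma is earlier, so the oldest is Orosirian and the youngest is Neogene; youngest to oldest: Neogene, Silurian, Ediacaran, Cryogenian, Calymmian, Orosirian.
Oldest start 2050 minus youngest end 2.58 gives 2047.42 Myr overall.

Neogene → Silurian → Ediacaran → Cryogenian → Calymmian → Orosirian; total span 2047.42 Myr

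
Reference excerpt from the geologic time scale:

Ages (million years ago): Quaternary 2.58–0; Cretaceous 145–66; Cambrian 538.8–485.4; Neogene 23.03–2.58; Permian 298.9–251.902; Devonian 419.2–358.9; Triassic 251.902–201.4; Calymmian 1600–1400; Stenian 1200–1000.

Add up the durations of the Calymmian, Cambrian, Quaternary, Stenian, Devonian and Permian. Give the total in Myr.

Each duration: Calymmian = 200; Cambrian = 53.4; Quaternary = 2.58; Stenian = 200; Devonian = 60.3; Permian = 46.998.
Sum: 200 + 53.4 + 2.58 + 200 + 60.3 + 46.998 = 563.278 Myr.

563.278 million years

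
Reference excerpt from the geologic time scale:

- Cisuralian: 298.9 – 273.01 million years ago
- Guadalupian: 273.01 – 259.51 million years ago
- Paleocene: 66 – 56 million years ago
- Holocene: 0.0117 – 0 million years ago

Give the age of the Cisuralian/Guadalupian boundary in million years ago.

The Cisuralian ends and the Guadalupian begins at 273.01 million years ago.

273.01 million years ago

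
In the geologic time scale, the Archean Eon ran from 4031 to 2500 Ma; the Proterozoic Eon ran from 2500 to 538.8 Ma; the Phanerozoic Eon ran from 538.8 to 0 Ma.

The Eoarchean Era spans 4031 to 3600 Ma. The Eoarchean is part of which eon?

The Eoarchean (4031–3600 Ma) lies entirely within 4031–2500 Ma, the Archean Eon.

Archean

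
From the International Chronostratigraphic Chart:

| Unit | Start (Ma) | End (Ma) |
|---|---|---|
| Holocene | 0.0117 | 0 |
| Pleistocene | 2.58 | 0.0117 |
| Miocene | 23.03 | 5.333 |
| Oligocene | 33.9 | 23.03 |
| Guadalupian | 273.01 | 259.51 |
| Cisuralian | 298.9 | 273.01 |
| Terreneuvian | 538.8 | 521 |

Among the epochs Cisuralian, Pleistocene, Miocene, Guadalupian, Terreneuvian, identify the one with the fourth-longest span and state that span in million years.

Start − end for each: Cisuralian 298.9 − 273.01 = 25.89; Pleistocene 2.58 − 0.0117 = 2.5683; Miocene 23.03 − 5.333 = 17.697; Guadalupian 273.01 − 259.51 = 13.5; Terreneuvian 538.8 − 521 = 17.8.
Ranking these from longest: Cisuralian > Terreneuvian > Miocene > Guadalupian > Pleistocene.
Position 4 in that ranking is Guadalupian, which lasted 13.5 Myr.

Guadalupian, 13.5 million years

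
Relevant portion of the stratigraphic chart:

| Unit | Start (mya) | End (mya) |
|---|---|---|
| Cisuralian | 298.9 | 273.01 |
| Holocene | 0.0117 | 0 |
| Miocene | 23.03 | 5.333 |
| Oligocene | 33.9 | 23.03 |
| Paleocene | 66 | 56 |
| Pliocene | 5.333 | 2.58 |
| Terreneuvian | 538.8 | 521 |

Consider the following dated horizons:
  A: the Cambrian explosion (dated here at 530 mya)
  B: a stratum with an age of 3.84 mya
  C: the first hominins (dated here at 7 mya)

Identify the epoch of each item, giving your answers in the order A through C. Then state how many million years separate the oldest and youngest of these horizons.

A — Terreneuvian; B — Pliocene; C — Miocene; span 526.16 million years

Match each age against the start–end ranges in the excerpt: A = 530 Ma → Terreneuvian (538.8–521); B = 3.84 Ma → Pliocene (5.333–2.58); C = 7 Ma → Miocene (23.03–5.333).
The largest age is 530 Ma and the smallest is 3.84 Ma; their difference is 526.16 Myr.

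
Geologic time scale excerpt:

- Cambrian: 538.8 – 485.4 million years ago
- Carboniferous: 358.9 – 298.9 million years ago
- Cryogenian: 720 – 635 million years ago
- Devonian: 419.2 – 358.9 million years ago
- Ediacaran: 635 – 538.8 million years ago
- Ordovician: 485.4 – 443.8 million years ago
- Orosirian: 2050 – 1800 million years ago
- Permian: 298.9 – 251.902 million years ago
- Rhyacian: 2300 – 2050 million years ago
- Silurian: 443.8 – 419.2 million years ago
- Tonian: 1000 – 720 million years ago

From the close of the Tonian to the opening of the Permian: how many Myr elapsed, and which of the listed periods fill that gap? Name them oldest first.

421.1 million years; Cryogenian, Ediacaran, Cambrian, Ordovician, Silurian, Devonian, Carboniferous

The Tonian closes at 720 Ma and the Permian opens at 298.9 Ma, so the interval is 720 − 298.9 = 421.1 Myr.
A period fits inside if it starts at or after 720 Ma and ends at or before 298.9 Ma; oldest first that gives Cryogenian, Ediacaran, Cambrian, Ordovician, Silurian, Devonian, Carboniferous.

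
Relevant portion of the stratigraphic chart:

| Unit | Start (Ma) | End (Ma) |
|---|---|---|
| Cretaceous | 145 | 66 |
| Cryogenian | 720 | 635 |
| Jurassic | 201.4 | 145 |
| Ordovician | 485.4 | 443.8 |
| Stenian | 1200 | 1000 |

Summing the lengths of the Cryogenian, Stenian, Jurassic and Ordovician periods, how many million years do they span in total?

Duration is start − end for each: (720 − 635) + (1200 − 1000) + (201.4 − 145) + (485.4 − 443.8).
That is 85 + 200 + 56.4 + 41.6, which totals 383 million years.

383 million years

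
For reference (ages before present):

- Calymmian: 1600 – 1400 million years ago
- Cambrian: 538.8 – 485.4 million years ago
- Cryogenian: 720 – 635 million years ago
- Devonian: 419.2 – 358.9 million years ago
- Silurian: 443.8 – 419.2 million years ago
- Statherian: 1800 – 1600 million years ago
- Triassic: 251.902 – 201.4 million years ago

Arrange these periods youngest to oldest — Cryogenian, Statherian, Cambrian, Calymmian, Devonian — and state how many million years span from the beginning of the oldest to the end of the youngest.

Devonian → Cambrian → Cryogenian → Calymmian → Statherian; total span 1441.1 Myr

Start ages (Ma): Statherian 1800, Calymmian 1600, Cryogenian 720, Cambrian 538.8, Devonian 419.2.
Ordered youngest to oldest: Devonian, Cambrian, Cryogenian, Calymmian, Statherian.
Span = 1800 − 358.9 = 1441.1 Myr.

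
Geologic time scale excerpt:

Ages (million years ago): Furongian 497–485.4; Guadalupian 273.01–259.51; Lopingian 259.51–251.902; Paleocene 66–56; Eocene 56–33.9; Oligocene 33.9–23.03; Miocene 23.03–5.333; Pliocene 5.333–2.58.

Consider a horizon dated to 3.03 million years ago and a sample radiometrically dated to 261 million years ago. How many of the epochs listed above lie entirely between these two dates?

5

The older date is 261 Ma and the younger is 3.03 Ma.
Epochs with start < 261 and end > 3.03 Ma: Lopingian (259.51–251.902), Paleocene (66–56), Eocene (56–33.9), Oligocene (33.9–23.03), Miocene (23.03–5.333).
That is 5 complete epochs.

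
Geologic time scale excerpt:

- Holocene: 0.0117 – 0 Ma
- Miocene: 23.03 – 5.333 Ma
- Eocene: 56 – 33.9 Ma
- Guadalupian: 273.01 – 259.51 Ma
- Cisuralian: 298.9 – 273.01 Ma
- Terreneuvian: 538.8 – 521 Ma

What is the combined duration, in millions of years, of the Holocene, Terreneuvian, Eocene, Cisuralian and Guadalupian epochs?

Each duration: Holocene = 0.0117; Terreneuvian = 17.8; Eocene = 22.1; Cisuralian = 25.89; Guadalupian = 13.5.
Sum: 0.0117 + 17.8 + 22.1 + 25.89 + 13.5 = 79.3017 Myr.

79.3017 million years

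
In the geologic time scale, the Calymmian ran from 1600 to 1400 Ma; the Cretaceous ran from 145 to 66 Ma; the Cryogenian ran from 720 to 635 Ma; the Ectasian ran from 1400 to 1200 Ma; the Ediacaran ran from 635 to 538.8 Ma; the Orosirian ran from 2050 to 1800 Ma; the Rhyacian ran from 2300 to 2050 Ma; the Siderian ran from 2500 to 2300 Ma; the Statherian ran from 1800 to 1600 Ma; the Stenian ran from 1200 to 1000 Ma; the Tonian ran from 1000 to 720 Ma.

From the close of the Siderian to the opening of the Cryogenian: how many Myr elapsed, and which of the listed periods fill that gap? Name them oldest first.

1580 million years; Rhyacian, Orosirian, Statherian, Calymmian, Ectasian, Stenian, Tonian

End of Siderian = 2300 Ma; start of Cryogenian = 720 Ma.
Gap = 2300 − 720 = 1580 Myr.
Periods wholly inside 2300–720 Ma: Rhyacian (2300–2050), Orosirian (2050–1800), Statherian (1800–1600), Calymmian (1600–1400), Ectasian (1400–1200), Stenian (1200–1000), Tonian (1000–720).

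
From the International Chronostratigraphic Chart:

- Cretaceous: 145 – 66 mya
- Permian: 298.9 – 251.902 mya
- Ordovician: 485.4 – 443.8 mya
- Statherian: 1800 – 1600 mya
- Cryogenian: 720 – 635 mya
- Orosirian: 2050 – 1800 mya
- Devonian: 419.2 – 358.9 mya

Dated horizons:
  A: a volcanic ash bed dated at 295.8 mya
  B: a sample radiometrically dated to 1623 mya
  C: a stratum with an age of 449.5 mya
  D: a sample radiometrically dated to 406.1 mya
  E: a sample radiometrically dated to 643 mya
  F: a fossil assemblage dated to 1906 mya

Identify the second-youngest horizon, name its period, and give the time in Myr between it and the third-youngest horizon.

Smaller Ma means younger, so youngest first: A 295.8 < D 406.1 < C 449.5 < E 643 < B 1623 < F 1906.
Counting 2 along gives D (406.1 Ma); the excerpt puts that inside the Devonian, 419.2–358.9 Ma.
Next in line is C (449.5 Ma), and 449.5 − 406.1 = 43.4 Myr.

D, in the Devonian; 43.4 million years to C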